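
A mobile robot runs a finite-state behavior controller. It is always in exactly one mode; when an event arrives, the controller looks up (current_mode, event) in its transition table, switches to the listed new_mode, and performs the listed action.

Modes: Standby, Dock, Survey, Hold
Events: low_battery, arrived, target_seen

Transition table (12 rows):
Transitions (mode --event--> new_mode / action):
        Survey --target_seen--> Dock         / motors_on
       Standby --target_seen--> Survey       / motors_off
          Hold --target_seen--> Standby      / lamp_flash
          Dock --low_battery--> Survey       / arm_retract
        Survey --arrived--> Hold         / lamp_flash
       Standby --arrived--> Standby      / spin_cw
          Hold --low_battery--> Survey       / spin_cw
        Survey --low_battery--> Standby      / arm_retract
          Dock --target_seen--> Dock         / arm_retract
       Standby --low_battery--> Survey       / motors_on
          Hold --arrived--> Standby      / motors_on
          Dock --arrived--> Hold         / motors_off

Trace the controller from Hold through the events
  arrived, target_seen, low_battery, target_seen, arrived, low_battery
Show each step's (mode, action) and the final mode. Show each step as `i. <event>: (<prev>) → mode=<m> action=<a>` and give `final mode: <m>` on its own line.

1. arrived: (Hold) → mode=Standby action=motors_on
2. target_seen: (Standby) → mode=Survey action=motors_off
3. low_battery: (Survey) → mode=Standby action=arm_retract
4. target_seen: (Standby) → mode=Survey action=motors_off
5. arrived: (Survey) → mode=Hold action=lamp_flash
6. low_battery: (Hold) → mode=Survey action=spin_cw

final mode: Survey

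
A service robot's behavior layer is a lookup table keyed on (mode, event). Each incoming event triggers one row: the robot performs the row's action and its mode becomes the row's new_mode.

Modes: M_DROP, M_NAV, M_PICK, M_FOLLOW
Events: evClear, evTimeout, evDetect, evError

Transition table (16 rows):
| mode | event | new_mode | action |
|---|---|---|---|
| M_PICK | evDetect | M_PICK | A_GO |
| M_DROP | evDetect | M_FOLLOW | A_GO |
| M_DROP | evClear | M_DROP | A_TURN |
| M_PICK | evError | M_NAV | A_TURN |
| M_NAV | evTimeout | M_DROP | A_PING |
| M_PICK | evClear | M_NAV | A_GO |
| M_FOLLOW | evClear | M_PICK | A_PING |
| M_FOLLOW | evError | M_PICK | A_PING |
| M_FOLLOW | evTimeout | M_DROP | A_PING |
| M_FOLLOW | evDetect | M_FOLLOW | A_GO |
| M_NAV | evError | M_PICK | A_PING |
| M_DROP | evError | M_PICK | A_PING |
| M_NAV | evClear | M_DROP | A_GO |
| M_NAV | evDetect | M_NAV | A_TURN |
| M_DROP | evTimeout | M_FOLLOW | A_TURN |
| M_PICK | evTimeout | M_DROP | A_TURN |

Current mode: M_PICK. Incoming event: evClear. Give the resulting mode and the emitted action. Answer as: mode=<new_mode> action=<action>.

mode=M_NAV action=A_GO

current mode = M_PICK; filter table to that mode:
  (M_PICK, evDetect) → (M_PICK, A_GO)
  (M_PICK, evError) → (M_NAV, A_TURN)
  (M_PICK, evClear) → (M_NAV, A_GO)  ← event matches
  (M_PICK, evTimeout) → (M_DROP, A_TURN)
event = evClear selects (M_NAV, A_GO)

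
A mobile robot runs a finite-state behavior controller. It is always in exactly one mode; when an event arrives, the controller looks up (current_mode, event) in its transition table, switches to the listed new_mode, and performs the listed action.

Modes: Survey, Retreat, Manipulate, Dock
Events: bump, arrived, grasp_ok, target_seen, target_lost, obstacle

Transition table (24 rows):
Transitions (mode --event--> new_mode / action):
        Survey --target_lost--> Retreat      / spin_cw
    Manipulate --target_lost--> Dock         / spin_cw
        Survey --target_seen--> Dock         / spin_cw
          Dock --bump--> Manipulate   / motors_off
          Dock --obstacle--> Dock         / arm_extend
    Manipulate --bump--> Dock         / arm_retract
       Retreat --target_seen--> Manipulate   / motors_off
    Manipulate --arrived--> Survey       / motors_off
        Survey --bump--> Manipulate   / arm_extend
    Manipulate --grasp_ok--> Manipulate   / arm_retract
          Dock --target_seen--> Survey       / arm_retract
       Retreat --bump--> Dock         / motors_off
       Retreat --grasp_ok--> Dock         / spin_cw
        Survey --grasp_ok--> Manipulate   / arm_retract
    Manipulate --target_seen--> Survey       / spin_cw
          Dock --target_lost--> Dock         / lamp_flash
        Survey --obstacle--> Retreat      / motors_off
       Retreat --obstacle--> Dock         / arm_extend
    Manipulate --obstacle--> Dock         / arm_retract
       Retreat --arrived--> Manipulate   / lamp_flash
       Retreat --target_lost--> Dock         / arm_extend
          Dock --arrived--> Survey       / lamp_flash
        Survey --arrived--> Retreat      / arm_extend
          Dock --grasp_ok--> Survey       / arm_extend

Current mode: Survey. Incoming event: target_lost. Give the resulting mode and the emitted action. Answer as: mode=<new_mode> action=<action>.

current mode = Survey; filter table to that mode:
  (Survey, target_lost) → (Retreat, spin_cw)  ← event matches
  (Survey, target_seen) → (Dock, spin_cw)
  (Survey, bump) → (Manipulate, arm_extend)
  (Survey, grasp_ok) → (Manipulate, arm_retract)
  (Survey, obstacle) → (Retreat, motors_off)
  (Survey, arrived) → (Retreat, arm_extend)
event = target_lost selects (Retreat, spin_cw)

mode=Retreat action=spin_cw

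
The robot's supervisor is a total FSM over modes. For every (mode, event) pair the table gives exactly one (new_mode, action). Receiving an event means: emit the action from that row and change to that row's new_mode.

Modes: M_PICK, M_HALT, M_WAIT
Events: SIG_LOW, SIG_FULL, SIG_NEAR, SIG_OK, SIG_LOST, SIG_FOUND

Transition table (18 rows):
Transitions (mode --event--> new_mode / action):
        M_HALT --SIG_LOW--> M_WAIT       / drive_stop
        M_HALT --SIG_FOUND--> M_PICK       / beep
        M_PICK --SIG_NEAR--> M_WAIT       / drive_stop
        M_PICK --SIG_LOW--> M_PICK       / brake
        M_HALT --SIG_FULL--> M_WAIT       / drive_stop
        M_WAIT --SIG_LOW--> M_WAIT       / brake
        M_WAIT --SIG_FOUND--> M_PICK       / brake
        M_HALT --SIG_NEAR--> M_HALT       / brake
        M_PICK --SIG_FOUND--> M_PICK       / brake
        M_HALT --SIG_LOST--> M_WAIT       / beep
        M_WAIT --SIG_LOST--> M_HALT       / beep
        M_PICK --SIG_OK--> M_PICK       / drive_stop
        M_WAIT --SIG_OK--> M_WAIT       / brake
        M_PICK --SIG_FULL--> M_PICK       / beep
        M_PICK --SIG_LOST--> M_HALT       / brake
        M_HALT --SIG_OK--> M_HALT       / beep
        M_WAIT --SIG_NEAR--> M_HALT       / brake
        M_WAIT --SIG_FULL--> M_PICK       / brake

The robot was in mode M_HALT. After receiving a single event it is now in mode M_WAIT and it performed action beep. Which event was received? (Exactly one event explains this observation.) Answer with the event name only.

SIG_LOST

try SIG_LOW: (M_HALT, SIG_LOW) → (M_WAIT, drive_stop)
try SIG_FULL: (M_HALT, SIG_FULL) → (M_WAIT, drive_stop)
try SIG_NEAR: (M_HALT, SIG_NEAR) → (M_HALT, brake)
try SIG_OK: (M_HALT, SIG_OK) → (M_HALT, beep)
try SIG_LOST: (M_HALT, SIG_LOST) → (M_WAIT, beep)  ← matches
try SIG_FOUND: (M_HALT, SIG_FOUND) → (M_PICK, beep)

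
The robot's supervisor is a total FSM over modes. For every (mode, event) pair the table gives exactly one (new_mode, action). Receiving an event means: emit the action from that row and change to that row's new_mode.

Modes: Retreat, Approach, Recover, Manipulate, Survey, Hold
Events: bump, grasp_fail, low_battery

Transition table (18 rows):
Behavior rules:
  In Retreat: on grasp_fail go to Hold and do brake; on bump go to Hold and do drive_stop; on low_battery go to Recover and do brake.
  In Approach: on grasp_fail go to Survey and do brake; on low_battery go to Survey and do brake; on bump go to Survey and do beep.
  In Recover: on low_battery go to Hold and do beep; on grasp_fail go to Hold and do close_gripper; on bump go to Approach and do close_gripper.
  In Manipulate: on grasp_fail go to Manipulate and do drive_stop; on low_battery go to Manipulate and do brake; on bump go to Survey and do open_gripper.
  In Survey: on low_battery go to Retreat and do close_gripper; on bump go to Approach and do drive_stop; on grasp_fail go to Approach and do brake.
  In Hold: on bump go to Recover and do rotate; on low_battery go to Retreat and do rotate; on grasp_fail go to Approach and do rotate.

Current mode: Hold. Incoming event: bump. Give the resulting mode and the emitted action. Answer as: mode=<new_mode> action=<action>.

mode=Recover action=rotate

current mode = Hold; filter table to that mode:
  (Hold, bump) → (Recover, rotate)  ← event matches
  (Hold, low_battery) → (Retreat, rotate)
  (Hold, grasp_fail) → (Approach, rotate)
event = bump selects (Recover, rotate)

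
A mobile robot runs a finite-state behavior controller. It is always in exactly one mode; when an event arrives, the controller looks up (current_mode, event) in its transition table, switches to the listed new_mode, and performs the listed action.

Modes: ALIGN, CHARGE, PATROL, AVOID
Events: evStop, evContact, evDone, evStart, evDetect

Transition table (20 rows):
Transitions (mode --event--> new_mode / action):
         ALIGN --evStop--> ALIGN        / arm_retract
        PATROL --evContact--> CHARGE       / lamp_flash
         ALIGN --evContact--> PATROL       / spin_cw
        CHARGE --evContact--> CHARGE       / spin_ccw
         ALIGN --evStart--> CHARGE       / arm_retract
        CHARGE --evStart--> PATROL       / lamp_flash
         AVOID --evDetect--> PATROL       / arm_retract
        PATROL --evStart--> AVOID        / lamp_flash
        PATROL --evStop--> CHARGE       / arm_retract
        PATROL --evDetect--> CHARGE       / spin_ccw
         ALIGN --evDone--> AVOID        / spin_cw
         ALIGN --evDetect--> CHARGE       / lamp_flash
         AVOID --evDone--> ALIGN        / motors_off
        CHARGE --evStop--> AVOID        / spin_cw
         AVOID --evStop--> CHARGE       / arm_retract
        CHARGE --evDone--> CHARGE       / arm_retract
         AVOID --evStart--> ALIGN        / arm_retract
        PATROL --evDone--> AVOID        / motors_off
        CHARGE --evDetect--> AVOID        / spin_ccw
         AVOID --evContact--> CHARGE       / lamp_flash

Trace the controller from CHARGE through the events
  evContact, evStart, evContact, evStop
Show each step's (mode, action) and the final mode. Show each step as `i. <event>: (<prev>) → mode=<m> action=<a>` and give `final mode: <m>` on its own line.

final mode: AVOID

1. evContact: (CHARGE) → mode=CHARGE action=spin_ccw
2. evStart: (CHARGE) → mode=PATROL action=lamp_flash
3. evContact: (PATROL) → mode=CHARGE action=lamp_flash
4. evStop: (CHARGE) → mode=AVOID action=spin_cw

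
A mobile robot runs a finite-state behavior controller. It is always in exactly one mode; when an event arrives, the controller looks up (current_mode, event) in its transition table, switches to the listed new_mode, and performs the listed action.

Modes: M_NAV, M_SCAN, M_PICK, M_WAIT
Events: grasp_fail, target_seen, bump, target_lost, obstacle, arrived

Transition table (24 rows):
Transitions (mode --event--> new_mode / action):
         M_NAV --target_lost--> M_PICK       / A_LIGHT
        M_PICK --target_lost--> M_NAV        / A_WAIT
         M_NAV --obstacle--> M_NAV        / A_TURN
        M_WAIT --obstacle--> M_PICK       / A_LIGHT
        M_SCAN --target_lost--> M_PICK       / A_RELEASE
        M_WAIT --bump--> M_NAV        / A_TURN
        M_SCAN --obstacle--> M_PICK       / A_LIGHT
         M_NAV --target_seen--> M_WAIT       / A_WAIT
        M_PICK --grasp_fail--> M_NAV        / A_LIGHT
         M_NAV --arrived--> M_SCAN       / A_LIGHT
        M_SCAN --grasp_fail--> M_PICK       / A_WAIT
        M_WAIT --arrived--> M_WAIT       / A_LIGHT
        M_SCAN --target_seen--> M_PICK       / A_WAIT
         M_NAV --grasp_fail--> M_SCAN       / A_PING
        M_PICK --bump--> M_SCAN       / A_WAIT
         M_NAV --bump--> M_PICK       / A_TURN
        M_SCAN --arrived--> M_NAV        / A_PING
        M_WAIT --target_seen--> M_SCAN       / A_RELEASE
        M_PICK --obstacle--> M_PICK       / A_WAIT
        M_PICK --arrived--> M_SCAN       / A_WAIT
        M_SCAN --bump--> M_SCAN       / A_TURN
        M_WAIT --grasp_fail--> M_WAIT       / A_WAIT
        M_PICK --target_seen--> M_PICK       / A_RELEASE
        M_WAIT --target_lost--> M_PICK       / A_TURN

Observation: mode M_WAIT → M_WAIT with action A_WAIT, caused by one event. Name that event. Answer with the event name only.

grasp_fail

try grasp_fail: (M_WAIT, grasp_fail) → (M_WAIT, A_WAIT)  ← matches
try target_seen: (M_WAIT, target_seen) → (M_SCAN, A_RELEASE)
try bump: (M_WAIT, bump) → (M_NAV, A_TURN)
try target_lost: (M_WAIT, target_lost) → (M_PICK, A_TURN)
try obstacle: (M_WAIT, obstacle) → (M_PICK, A_LIGHT)
try arrived: (M_WAIT, arrived) → (M_WAIT, A_LIGHT)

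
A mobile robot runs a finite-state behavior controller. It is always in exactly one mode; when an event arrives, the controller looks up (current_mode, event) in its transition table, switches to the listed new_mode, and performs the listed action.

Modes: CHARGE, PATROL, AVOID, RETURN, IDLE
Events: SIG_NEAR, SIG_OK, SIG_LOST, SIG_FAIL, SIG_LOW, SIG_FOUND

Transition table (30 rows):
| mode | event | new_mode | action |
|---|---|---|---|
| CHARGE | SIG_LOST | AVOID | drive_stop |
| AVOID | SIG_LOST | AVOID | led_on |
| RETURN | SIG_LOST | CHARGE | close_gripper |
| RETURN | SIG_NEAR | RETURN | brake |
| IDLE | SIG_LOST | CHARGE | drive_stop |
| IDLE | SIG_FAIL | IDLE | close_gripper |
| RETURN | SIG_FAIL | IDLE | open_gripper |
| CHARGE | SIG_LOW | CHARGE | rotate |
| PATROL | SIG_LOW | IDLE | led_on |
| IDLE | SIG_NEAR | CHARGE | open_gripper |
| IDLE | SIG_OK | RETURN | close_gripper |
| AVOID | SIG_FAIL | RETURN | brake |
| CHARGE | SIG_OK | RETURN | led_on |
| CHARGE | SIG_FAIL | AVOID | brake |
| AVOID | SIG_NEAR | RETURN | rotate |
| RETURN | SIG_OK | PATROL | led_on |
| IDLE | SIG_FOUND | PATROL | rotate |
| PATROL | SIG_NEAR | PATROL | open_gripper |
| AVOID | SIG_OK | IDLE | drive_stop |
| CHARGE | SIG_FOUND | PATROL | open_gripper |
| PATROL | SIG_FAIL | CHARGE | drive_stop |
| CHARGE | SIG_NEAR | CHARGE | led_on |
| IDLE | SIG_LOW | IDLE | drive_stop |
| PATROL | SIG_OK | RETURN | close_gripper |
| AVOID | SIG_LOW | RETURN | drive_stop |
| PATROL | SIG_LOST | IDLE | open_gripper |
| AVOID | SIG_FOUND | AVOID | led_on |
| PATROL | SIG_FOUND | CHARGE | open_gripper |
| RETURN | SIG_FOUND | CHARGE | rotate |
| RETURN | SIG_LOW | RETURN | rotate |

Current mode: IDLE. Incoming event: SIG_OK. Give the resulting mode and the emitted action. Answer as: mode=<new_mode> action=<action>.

current mode = IDLE; filter table to that mode:
  (IDLE, SIG_LOST) → (CHARGE, drive_stop)
  (IDLE, SIG_FAIL) → (IDLE, close_gripper)
  (IDLE, SIG_NEAR) → (CHARGE, open_gripper)
  (IDLE, SIG_OK) → (RETURN, close_gripper)  ← event matches
  (IDLE, SIG_FOUND) → (PATROL, rotate)
  (IDLE, SIG_LOW) → (IDLE, drive_stop)
event = SIG_OK selects (RETURN, close_gripper)

mode=RETURN action=close_gripper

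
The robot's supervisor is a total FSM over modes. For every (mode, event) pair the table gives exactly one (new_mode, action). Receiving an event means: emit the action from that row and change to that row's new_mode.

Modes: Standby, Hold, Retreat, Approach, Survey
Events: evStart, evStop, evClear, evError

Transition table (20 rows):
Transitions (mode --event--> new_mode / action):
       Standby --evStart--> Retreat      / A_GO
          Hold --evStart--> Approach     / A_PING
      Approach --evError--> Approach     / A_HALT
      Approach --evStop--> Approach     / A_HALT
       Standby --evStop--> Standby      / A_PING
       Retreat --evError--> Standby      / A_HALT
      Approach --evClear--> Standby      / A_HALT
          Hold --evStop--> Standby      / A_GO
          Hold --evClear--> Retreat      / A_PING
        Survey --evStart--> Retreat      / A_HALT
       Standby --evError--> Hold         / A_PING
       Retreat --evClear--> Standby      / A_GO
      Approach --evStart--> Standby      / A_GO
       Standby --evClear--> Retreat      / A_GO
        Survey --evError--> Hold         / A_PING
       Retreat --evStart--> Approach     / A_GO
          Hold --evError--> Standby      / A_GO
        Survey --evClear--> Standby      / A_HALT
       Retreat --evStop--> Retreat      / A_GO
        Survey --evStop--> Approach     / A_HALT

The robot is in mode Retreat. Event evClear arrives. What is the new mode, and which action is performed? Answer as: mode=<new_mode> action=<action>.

current mode = Retreat; filter table to that mode:
  (Retreat, evError) → (Standby, A_HALT)
  (Retreat, evClear) → (Standby, A_GO)  ← event matches
  (Retreat, evStart) → (Approach, A_GO)
  (Retreat, evStop) → (Retreat, A_GO)
event = evClear selects (Standby, A_GO)

mode=Standby action=A_GO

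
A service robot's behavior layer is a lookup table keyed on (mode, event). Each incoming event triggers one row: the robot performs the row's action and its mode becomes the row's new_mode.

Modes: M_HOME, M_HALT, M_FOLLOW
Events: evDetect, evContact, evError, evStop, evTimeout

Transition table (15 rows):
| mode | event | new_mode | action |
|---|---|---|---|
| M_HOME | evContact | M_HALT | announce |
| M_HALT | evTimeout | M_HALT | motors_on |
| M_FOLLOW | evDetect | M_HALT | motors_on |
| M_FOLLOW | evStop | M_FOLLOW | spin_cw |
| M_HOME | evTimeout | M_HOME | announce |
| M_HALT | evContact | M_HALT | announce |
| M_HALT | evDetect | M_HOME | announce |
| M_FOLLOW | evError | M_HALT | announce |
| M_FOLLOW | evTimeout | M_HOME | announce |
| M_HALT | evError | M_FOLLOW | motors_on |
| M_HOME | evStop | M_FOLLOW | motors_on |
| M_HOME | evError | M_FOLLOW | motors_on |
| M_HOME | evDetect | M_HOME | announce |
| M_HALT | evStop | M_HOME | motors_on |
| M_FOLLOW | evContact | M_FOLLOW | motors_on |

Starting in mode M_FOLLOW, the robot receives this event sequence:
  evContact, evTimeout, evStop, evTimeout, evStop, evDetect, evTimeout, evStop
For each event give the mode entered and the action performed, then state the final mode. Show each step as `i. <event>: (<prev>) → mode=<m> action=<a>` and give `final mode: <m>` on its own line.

final mode: M_HOME

1. evContact: (M_FOLLOW) → mode=M_FOLLOW action=motors_on
2. evTimeout: (M_FOLLOW) → mode=M_HOME action=announce
3. evStop: (M_HOME) → mode=M_FOLLOW action=motors_on
4. evTimeout: (M_FOLLOW) → mode=M_HOME action=announce
5. evStop: (M_HOME) → mode=M_FOLLOW action=motors_on
6. evDetect: (M_FOLLOW) → mode=M_HALT action=motors_on
7. evTimeout: (M_HALT) → mode=M_HALT action=motors_on
8. evStop: (M_HALT) → mode=M_HOME action=motors_on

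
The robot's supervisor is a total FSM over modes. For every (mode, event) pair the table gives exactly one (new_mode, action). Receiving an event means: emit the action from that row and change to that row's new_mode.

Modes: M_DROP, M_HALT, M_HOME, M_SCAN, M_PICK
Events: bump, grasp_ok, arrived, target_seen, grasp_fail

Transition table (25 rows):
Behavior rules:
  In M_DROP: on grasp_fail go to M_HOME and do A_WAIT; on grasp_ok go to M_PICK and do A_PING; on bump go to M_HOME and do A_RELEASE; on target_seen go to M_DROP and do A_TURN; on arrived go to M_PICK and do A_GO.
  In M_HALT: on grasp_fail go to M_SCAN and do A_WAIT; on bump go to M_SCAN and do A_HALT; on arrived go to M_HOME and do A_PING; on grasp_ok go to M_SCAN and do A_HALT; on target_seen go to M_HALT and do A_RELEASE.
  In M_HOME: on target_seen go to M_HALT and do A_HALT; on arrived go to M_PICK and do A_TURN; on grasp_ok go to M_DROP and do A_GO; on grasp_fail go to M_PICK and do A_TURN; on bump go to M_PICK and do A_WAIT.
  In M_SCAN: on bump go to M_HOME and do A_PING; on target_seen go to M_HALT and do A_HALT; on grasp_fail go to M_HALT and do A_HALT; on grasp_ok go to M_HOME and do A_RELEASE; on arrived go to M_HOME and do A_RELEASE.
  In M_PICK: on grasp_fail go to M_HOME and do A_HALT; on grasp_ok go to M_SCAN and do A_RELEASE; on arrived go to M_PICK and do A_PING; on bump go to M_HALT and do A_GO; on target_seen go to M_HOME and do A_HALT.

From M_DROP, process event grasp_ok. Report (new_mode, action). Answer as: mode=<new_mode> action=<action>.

current mode = M_DROP; filter table to that mode:
  (M_DROP, grasp_fail) → (M_HOME, A_WAIT)
  (M_DROP, grasp_ok) → (M_PICK, A_PING)  ← event matches
  (M_DROP, bump) → (M_HOME, A_RELEASE)
  (M_DROP, target_seen) → (M_DROP, A_TURN)
  (M_DROP, arrived) → (M_PICK, A_GO)
event = grasp_ok selects (M_PICK, A_PING)

mode=M_PICK action=A_PING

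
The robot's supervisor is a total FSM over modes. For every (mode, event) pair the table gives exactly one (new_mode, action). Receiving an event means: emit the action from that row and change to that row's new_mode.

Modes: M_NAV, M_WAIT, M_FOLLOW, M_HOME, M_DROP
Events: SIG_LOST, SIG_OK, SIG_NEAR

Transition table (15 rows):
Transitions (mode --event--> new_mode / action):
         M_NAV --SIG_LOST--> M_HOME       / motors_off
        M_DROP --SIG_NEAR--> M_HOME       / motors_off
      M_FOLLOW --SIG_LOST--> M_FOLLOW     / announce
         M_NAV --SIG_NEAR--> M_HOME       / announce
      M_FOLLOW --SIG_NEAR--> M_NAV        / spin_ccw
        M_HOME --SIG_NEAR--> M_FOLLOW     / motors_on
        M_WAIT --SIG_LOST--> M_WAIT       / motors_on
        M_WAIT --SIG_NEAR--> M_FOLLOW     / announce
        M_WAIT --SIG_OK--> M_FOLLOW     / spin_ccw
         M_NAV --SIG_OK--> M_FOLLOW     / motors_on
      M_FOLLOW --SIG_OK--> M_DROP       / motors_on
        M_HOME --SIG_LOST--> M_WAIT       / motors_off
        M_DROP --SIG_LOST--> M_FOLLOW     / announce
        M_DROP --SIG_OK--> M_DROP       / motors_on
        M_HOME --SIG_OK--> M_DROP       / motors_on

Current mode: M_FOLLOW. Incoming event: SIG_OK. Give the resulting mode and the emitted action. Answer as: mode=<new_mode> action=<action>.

current mode = M_FOLLOW; filter table to that mode:
  (M_FOLLOW, SIG_LOST) → (M_FOLLOW, announce)
  (M_FOLLOW, SIG_NEAR) → (M_NAV, spin_ccw)
  (M_FOLLOW, SIG_OK) → (M_DROP, motors_on)  ← event matches
event = SIG_OK selects (M_DROP, motors_on)

mode=M_DROP action=motors_on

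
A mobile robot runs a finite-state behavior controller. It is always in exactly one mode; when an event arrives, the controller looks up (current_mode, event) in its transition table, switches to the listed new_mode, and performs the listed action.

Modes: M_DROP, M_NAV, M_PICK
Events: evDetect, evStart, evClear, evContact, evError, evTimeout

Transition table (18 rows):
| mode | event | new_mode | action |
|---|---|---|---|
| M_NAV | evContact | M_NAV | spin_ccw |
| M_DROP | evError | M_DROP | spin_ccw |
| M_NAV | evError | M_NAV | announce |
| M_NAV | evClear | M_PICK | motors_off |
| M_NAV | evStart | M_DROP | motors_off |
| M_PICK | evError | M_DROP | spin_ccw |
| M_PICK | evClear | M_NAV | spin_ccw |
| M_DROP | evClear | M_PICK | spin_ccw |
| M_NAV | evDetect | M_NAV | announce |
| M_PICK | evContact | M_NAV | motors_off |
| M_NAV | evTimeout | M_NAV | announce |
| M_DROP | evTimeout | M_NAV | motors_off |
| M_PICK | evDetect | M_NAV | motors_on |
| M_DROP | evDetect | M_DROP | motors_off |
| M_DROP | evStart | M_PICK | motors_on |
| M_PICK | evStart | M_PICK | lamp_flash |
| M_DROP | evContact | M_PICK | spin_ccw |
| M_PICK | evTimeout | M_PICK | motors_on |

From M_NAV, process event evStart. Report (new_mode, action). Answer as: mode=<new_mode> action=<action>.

current mode = M_NAV; filter table to that mode:
  (M_NAV, evContact) → (M_NAV, spin_ccw)
  (M_NAV, evError) → (M_NAV, announce)
  (M_NAV, evClear) → (M_PICK, motors_off)
  (M_NAV, evStart) → (M_DROP, motors_off)  ← event matches
  (M_NAV, evDetect) → (M_NAV, announce)
  (M_NAV, evTimeout) → (M_NAV, announce)
event = evStart selects (M_DROP, motors_off)

mode=M_DROP action=motors_off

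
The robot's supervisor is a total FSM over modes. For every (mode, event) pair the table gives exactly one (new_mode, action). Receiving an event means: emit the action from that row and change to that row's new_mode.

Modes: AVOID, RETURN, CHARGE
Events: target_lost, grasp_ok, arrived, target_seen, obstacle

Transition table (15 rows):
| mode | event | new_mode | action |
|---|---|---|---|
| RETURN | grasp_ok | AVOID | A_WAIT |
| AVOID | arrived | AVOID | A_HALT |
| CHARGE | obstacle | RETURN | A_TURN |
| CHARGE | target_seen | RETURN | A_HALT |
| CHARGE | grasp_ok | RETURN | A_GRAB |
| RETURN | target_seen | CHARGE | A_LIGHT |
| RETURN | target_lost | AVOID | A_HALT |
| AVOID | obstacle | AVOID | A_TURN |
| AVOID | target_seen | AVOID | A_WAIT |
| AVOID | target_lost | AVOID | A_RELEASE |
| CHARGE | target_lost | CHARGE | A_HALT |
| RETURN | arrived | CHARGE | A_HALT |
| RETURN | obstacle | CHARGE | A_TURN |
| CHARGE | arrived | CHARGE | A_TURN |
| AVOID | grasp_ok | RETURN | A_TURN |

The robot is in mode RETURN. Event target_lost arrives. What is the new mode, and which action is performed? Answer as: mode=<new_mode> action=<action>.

current mode = RETURN; filter table to that mode:
  (RETURN, grasp_ok) → (AVOID, A_WAIT)
  (RETURN, target_seen) → (CHARGE, A_LIGHT)
  (RETURN, target_lost) → (AVOID, A_HALT)  ← event matches
  (RETURN, arrived) → (CHARGE, A_HALT)
  (RETURN, obstacle) → (CHARGE, A_TURN)
event = target_lost selects (AVOID, A_HALT)

mode=AVOID action=A_HALT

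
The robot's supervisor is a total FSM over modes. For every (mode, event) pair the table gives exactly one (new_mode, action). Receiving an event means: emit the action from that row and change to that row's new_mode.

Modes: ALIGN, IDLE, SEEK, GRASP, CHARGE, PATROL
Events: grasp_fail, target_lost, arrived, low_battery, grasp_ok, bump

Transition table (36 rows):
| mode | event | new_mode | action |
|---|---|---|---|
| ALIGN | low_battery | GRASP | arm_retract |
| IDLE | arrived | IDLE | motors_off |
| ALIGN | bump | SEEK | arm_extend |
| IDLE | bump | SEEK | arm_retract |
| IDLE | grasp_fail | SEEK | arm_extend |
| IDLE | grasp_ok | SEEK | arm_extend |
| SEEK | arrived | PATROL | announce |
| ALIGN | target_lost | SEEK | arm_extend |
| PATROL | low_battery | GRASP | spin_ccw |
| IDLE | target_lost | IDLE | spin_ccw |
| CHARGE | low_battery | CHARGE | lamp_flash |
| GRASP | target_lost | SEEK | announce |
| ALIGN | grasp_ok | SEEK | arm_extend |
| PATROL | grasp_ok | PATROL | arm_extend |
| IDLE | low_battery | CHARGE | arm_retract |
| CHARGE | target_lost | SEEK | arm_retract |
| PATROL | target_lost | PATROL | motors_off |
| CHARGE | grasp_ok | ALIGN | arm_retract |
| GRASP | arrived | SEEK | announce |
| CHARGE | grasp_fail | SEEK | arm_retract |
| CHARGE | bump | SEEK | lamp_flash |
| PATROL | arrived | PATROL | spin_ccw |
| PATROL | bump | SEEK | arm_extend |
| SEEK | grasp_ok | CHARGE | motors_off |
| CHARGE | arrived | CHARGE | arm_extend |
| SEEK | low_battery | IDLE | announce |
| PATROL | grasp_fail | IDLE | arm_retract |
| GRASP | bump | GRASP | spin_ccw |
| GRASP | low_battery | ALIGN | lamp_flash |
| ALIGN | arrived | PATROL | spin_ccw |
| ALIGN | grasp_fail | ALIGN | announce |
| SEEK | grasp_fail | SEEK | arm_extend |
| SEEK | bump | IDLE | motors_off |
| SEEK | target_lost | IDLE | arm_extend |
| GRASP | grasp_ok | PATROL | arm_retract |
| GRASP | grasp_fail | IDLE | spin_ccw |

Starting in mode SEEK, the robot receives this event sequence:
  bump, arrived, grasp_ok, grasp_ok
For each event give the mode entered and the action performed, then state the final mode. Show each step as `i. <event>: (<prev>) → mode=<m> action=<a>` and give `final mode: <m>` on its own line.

1. bump: (SEEK) → mode=IDLE action=motors_off
2. arrived: (IDLE) → mode=IDLE action=motors_off
3. grasp_ok: (IDLE) → mode=SEEK action=arm_extend
4. grasp_ok: (SEEK) → mode=CHARGE action=motors_off

final mode: CHARGE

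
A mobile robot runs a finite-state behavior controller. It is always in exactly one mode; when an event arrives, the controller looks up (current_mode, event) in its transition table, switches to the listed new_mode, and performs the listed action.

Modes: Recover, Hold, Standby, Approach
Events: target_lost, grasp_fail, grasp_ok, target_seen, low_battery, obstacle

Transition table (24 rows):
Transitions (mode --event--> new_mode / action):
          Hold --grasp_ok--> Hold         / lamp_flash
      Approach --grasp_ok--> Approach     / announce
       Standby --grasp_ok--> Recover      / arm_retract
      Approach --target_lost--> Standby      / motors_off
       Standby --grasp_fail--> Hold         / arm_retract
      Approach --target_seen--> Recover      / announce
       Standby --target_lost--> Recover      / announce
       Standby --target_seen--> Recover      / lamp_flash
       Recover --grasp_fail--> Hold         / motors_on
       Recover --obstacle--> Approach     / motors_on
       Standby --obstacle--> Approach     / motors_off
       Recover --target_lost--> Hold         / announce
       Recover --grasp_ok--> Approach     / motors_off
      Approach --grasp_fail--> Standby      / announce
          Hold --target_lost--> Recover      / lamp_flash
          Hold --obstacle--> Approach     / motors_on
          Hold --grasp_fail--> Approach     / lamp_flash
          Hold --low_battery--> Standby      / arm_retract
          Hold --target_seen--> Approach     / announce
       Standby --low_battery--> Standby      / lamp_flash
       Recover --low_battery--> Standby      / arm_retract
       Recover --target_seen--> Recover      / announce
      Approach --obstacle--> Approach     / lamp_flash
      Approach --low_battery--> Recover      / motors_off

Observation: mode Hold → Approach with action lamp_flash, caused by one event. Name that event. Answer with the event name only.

grasp_fail

try target_lost: (Hold, target_lost) → (Recover, lamp_flash)
try grasp_fail: (Hold, grasp_fail) → (Approach, lamp_flash)  ← matches
try grasp_ok: (Hold, grasp_ok) → (Hold, lamp_flash)
try target_seen: (Hold, target_seen) → (Approach, announce)
try low_battery: (Hold, low_battery) → (Standby, arm_retract)
try obstacle: (Hold, obstacle) → (Approach, motors_on)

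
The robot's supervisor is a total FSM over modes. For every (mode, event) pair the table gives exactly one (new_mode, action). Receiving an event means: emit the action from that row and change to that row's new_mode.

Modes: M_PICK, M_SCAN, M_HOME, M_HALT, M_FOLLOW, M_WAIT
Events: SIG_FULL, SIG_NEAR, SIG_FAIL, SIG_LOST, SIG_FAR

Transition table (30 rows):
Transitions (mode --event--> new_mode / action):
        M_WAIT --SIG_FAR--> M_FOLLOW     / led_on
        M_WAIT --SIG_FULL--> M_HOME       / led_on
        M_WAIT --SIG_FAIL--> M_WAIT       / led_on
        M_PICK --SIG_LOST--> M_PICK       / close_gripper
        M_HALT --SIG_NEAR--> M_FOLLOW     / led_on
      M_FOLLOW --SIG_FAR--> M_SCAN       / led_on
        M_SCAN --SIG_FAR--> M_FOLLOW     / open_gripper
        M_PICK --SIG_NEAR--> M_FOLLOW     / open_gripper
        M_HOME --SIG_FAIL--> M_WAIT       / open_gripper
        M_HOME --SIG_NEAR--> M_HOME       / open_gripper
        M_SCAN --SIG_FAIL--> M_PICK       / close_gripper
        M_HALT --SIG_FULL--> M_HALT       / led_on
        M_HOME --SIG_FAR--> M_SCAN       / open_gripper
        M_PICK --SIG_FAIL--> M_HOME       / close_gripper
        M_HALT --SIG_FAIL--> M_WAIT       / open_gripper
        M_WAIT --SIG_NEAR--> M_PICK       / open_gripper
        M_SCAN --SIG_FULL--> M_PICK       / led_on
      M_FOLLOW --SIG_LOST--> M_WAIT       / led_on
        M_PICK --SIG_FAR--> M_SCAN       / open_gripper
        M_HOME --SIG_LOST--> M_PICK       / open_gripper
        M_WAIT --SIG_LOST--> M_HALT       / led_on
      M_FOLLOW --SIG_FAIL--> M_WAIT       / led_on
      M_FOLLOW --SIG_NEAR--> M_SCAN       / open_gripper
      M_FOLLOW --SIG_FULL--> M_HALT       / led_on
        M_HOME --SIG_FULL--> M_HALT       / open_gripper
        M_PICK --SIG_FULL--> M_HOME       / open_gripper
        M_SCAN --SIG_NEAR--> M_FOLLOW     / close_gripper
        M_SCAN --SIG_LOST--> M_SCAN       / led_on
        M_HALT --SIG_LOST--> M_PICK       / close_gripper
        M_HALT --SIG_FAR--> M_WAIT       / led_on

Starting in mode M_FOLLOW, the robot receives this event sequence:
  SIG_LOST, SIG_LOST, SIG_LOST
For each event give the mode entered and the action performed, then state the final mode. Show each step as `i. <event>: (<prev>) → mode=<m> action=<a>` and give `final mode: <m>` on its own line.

1. SIG_LOST: (M_FOLLOW) → mode=M_WAIT action=led_on
2. SIG_LOST: (M_WAIT) → mode=M_HALT action=led_on
3. SIG_LOST: (M_HALT) → mode=M_PICK action=close_gripper

final mode: M_PICK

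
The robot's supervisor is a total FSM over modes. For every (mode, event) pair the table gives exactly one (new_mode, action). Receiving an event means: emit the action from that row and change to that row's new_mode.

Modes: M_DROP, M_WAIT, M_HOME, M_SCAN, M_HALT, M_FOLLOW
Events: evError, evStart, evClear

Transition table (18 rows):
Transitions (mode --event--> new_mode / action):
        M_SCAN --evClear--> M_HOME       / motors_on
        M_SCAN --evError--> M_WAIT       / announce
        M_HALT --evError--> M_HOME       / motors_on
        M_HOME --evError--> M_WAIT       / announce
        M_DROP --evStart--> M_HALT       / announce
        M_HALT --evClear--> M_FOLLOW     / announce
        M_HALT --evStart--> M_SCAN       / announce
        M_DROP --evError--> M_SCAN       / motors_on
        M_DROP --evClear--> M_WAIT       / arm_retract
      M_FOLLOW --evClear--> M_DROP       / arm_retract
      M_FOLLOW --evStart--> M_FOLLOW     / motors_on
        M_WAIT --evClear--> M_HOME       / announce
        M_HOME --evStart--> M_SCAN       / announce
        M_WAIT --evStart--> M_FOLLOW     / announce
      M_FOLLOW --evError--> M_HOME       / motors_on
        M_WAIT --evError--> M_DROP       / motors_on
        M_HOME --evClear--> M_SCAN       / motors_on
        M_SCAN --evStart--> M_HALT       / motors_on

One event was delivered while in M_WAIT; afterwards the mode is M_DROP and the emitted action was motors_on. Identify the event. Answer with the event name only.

try evError: (M_WAIT, evError) → (M_DROP, motors_on)  ← matches
try evStart: (M_WAIT, evStart) → (M_FOLLOW, announce)
try evClear: (M_WAIT, evClear) → (M_HOME, announce)

evError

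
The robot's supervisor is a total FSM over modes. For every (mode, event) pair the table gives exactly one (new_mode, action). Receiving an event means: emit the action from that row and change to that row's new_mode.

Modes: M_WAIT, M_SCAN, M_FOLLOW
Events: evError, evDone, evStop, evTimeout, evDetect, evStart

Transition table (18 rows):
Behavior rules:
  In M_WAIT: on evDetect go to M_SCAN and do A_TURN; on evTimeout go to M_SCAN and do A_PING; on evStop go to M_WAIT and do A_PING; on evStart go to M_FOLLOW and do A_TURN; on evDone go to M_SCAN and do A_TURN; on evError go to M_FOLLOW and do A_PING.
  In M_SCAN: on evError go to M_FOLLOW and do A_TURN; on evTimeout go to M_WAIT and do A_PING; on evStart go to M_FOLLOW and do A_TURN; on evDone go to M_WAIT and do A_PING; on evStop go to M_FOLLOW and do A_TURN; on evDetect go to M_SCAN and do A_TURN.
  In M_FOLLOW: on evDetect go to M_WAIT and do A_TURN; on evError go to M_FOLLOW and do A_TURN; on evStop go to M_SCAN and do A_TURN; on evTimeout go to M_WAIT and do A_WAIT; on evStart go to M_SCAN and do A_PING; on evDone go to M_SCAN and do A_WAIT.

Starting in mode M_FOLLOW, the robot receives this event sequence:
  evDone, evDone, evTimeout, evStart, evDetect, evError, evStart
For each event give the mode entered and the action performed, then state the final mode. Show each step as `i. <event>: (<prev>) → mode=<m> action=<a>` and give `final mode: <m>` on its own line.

1. evDone: (M_FOLLOW) → mode=M_SCAN action=A_WAIT
2. evDone: (M_SCAN) → mode=M_WAIT action=A_PING
3. evTimeout: (M_WAIT) → mode=M_SCAN action=A_PING
4. evStart: (M_SCAN) → mode=M_FOLLOW action=A_TURN
5. evDetect: (M_FOLLOW) → mode=M_WAIT action=A_TURN
6. evError: (M_WAIT) → mode=M_FOLLOW action=A_PING
7. evStart: (M_FOLLOW) → mode=M_SCAN action=A_PING

final mode: M_SCAN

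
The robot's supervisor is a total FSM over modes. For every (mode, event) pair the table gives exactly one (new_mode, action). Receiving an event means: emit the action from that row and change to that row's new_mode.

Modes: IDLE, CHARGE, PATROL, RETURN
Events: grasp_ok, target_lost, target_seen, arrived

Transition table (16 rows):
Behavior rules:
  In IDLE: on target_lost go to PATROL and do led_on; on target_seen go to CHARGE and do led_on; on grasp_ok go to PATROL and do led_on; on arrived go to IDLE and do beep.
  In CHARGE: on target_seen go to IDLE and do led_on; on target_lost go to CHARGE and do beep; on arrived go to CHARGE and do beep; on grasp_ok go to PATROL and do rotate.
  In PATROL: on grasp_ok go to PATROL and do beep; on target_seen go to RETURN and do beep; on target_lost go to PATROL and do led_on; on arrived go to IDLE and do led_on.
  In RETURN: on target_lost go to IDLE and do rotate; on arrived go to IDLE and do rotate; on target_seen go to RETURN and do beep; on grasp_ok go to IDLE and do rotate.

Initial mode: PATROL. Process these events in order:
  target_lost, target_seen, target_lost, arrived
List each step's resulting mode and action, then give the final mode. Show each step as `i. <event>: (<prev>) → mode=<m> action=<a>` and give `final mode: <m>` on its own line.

1. target_lost: (PATROL) → mode=PATROL action=led_on
2. target_seen: (PATROL) → mode=RETURN action=beep
3. target_lost: (RETURN) → mode=IDLE action=rotate
4. arrived: (IDLE) → mode=IDLE action=beep

final mode: IDLE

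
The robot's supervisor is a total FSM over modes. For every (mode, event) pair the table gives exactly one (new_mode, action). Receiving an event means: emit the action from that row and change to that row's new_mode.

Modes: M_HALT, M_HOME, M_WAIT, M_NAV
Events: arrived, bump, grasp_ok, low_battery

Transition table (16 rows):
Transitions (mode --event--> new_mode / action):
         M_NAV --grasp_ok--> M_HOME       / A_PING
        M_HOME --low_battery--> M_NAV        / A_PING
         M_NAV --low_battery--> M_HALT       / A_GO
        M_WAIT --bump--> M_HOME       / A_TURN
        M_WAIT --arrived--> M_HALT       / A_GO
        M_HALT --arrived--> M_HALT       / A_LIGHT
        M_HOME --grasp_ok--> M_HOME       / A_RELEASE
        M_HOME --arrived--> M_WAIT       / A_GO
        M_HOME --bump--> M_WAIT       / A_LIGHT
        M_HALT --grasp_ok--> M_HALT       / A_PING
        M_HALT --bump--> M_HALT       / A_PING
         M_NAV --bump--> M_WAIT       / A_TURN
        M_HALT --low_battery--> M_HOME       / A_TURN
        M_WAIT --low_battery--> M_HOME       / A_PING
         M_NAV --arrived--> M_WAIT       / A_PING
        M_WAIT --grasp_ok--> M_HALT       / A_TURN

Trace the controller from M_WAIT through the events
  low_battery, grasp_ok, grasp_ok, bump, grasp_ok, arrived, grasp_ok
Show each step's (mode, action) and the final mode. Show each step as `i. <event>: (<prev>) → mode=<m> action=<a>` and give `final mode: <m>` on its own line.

1. low_battery: (M_WAIT) → mode=M_HOME action=A_PING
2. grasp_ok: (M_HOME) → mode=M_HOME action=A_RELEASE
3. grasp_ok: (M_HOME) → mode=M_HOME action=A_RELEASE
4. bump: (M_HOME) → mode=M_WAIT action=A_LIGHT
5. grasp_ok: (M_WAIT) → mode=M_HALT action=A_TURN
6. arrived: (M_HALT) → mode=M_HALT action=A_LIGHT
7. grasp_ok: (M_HALT) → mode=M_HALT action=A_PING

final mode: M_HALT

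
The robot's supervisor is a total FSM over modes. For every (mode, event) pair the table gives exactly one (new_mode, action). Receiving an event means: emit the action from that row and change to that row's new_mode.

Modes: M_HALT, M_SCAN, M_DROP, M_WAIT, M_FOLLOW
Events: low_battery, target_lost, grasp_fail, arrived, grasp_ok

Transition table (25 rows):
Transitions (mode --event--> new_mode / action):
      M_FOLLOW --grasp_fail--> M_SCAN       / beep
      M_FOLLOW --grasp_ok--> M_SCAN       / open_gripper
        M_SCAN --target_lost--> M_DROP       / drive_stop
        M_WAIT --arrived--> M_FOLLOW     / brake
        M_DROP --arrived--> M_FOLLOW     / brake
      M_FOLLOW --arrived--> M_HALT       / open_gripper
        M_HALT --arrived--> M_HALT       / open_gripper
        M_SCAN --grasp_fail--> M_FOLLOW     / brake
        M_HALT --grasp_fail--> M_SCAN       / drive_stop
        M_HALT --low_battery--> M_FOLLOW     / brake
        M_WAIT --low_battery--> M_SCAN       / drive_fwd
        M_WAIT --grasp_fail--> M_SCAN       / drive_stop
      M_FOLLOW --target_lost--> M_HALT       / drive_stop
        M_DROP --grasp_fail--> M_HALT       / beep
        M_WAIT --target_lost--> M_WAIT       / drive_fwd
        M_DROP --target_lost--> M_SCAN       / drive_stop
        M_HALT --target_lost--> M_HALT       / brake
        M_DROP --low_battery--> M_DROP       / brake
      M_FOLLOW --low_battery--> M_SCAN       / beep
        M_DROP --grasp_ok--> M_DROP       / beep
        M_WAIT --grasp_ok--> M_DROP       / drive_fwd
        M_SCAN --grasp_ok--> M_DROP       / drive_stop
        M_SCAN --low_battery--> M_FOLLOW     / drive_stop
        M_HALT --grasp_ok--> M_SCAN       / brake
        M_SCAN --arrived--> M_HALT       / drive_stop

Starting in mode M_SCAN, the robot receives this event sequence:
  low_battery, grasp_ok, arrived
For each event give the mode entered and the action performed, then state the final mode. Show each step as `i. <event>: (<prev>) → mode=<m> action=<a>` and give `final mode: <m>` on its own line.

1. low_battery: (M_SCAN) → mode=M_FOLLOW action=drive_stop
2. grasp_ok: (M_FOLLOW) → mode=M_SCAN action=open_gripper
3. arrived: (M_SCAN) → mode=M_HALT action=drive_stop

final mode: M_HALT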